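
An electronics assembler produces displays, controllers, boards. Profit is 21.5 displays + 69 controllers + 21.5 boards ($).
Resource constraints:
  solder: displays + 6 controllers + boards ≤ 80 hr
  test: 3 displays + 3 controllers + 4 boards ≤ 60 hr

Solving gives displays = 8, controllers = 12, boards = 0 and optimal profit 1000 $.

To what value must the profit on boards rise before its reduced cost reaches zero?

At the optimum: solder uses 80 of 80 (binding); test uses 60 of 60 (binding).
The binding rows give the dual system: 1·y_solder + 3·y_test = 21.5 and 6·y_solder + 3·y_test = 69.
Solving: y_solder = 9.5, y_test = 4.
boards enters the basis when its profit ≥ yᵀa₃ = 9.5·1 + 4·4 = 25.5.

25.5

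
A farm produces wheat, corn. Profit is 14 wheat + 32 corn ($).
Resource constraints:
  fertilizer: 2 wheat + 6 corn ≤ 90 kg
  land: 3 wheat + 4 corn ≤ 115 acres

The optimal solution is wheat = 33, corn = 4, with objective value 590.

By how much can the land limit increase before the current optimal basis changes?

Binding constraints: fertilizer, land. The basis is B = [[2,6],[3,4]] with det -10.
Per unit increase in land, x* moves by d = (0.6, -0.2).
The basis stays optimal until corn reaches 0; allowable increase = 20 acres.

20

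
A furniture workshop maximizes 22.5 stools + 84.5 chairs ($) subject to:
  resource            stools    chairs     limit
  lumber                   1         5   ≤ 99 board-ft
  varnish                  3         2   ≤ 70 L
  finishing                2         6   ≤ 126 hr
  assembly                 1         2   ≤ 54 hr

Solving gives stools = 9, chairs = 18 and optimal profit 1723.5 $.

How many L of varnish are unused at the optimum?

varnish used = 3·9 + 2·18 = 63; slack = 70 − 63 = 7.

7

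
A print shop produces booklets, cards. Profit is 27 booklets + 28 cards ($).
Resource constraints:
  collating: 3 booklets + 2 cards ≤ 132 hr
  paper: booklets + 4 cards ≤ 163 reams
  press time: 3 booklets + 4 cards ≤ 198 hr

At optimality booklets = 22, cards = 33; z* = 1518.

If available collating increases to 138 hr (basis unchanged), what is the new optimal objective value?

At the optimum: collating uses 132 of 132 (binding); paper uses 154 of 163 (slack = 9); press time uses 198 of 198 (binding).
By complementary slackness, y = 0 for the non-binding constraint.
The binding rows give the dual system: 3·y_collating + 3·y_press time = 27 and 2·y_collating + 4·y_press time = 28.
→ y_collating = 4 and y_press time = 5.
Δz = y_collating·Δb = 4 × (6) = 24, so new z* = 1518 + 24 = 1542.

1542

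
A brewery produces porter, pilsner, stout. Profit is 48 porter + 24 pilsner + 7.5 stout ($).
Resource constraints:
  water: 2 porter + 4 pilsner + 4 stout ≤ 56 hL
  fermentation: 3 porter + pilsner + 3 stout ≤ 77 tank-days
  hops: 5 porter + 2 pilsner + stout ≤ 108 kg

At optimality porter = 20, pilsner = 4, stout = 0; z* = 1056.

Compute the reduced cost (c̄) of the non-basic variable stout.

-7.5

Binding: water and hops. Non-binding: fermentation (13 unused).
Slack constraints have shadow price 0 (complementary slackness).
Dual feasibility on the basic columns requires 2·y_water + 5·y_hops = 48, 4·y_water + 2·y_hops = 24.
This yields shadow prices y_water = 1.5, y_hops = 9.
Reduced cost of stout: c₃ − yᵀa₃ = 7.5 − (1.5·4 + 9·1) = 7.5 − 15 = -7.5.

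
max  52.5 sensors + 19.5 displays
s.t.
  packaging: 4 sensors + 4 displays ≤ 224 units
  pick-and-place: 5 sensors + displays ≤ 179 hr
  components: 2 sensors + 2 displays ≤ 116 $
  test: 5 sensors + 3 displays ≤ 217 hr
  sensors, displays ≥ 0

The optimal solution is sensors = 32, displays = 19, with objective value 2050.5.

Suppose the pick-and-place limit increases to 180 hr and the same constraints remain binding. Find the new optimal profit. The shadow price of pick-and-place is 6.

Δb = 1, so new z* = 2050.5 + (6)·(1) = 2050.5 + 6 = 2056.5.

2056.5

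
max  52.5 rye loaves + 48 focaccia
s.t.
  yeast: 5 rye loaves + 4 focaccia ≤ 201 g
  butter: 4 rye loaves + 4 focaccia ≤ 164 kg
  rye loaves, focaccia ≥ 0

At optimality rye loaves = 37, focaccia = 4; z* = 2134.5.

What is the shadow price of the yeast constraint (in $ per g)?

4.5

At the optimum: yeast uses 201 of 201 (binding); butter uses 164 of 164 (binding).
Dual feasibility on the basic columns requires 5·y_yeast + 4·y_butter = 52.5, 4·y_yeast + 4·y_butter = 48.
→ y_yeast = 4.5 and y_butter = 7.5.
Shadow price of yeast = 4.5.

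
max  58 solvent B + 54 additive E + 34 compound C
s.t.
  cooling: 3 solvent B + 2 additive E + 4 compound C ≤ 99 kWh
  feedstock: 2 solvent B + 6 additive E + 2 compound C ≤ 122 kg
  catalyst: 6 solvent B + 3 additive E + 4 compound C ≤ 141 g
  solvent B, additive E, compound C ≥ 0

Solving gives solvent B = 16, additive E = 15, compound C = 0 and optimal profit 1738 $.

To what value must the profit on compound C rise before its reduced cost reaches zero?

At the optimum: cooling uses 78 of 99 (slack = 21); feedstock uses 122 of 122 (binding); catalyst uses 141 of 141 (binding).
Since cooling is not tight, its dual is 0.
Dual feasibility on the basic columns requires 2·y_feedstock + 6·y_catalyst = 58, 6·y_feedstock + 3·y_catalyst = 54.
This yields shadow prices y_feedstock = 5, y_catalyst = 8.
compound C enters the basis when its profit ≥ yᵀa₃ = 5·2 + 8·4 = 42.

42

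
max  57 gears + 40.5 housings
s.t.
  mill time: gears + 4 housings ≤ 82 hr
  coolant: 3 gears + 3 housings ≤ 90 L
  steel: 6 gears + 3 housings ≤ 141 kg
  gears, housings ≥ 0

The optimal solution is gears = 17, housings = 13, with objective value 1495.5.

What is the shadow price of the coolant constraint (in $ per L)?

8

At the optimum: mill time uses 69 of 82 (slack = 13); coolant uses 90 of 90 (binding); steel uses 141 of 141 (binding).
Slack constraints have shadow price 0 (complementary slackness).
Dual feasibility on the basic columns requires 3·y_coolant + 6·y_steel = 57, 3·y_coolant + 3·y_steel = 40.5.
Solving: y_coolant = 8, y_steel = 5.5.
Shadow price of coolant = 8.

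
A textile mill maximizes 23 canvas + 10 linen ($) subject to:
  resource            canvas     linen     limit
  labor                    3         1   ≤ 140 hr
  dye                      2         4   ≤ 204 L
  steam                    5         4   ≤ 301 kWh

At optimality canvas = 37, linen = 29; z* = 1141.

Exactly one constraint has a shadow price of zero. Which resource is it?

labor: 140/140 (binding)
dye: 190/204 (slack 14)
steam: 301/301 (binding)
By complementary slackness, a constraint with positive slack has shadow price 0 → dye.

dye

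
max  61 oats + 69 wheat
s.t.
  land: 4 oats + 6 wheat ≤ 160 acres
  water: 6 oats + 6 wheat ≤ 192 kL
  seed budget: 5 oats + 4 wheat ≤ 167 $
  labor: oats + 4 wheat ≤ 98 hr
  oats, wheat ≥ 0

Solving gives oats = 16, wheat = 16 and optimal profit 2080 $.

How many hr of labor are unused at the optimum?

labor used = 1·16 + 4·16 = 80; slack = 98 − 80 = 18.

18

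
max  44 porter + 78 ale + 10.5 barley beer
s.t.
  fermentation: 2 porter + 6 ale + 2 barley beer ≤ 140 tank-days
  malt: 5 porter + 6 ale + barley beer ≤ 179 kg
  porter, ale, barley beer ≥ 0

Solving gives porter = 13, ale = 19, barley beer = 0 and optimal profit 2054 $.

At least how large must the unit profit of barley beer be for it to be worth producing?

20

Both fermentation and malt are binding at x*.
From A_Bᵀ y = c: 2·y_fermentation + 5·y_malt = 44; 6·y_fermentation + 6·y_malt = 78.
Solving: y_fermentation = 7, y_malt = 6.
barley beer enters the basis when its profit ≥ yᵀa₃ = 7·2 + 6·1 = 20.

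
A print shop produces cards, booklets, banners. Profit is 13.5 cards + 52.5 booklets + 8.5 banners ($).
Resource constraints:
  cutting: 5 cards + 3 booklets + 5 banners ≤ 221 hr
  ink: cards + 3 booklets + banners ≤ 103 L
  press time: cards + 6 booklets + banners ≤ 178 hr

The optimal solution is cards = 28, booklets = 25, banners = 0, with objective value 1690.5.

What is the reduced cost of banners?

-5

Check each constraint at x*: cutting 215/221 (slack 6); ink 103/103 (tight); press time 178/178 (tight).
By complementary slackness, y = 0 for the non-binding constraint.
Dual feasibility on the basic columns requires 1·y_ink + 1·y_press time = 13.5, 3·y_ink + 6·y_press time = 52.5.
→ y_ink = 9.5 and y_press time = 4.
Reduced cost of banners: c₃ − yᵀa₃ = 8.5 − (9.5·1 + 4·1) = 8.5 − 13.5 = -5.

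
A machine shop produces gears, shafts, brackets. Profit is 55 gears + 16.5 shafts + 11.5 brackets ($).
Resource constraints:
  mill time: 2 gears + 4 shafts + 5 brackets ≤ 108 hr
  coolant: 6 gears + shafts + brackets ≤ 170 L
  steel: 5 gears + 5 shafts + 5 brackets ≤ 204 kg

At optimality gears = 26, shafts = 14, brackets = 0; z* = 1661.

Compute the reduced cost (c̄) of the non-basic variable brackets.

At the optimum: mill time uses 108 of 108 (binding); coolant uses 170 of 170 (binding); steel uses 200 of 204 (slack = 4).
Slack constraints have shadow price 0 (complementary slackness).
Dual feasibility on the basic columns requires 2·y_mill time + 6·y_coolant = 55, 4·y_mill time + 1·y_coolant = 16.5.
Solving: y_mill time = 2, y_coolant = 8.5.
Reduced cost of brackets: c₃ − yᵀa₃ = 11.5 − (2·5 + 8.5·1) = 11.5 − 18.5 = -7.

-7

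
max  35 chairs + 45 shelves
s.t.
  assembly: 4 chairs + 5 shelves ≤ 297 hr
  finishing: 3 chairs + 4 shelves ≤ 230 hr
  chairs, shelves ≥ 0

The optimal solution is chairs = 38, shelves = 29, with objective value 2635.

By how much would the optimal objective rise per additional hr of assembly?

5

At the optimum: assembly uses 297 of 297 (binding); finishing uses 230 of 230 (binding).
Dual feasibility on the basic columns requires 4·y_assembly + 3·y_finishing = 35, 5·y_assembly + 4·y_finishing = 45.
Solving: y_assembly = 5, y_finishing = 5.
Shadow price of assembly = 5.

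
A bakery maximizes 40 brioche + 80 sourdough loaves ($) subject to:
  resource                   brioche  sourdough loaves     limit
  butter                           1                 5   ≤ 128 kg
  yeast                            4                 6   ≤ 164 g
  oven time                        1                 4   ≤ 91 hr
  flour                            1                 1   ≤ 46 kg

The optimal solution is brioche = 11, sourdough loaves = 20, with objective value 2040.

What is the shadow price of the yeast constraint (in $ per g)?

8

Check each constraint at x*: butter 111/128 (slack 17); yeast 164/164 (tight); oven time 91/91 (tight); flour 31/46 (slack 15).
By complementary slackness, y = 0 for the non-binding constraints.
The binding rows give the dual system: 4·y_yeast + 1·y_oven time = 40 and 6·y_yeast + 4·y_oven time = 80.
This yields shadow prices y_yeast = 8, y_oven time = 8.
Shadow price of yeast = 8.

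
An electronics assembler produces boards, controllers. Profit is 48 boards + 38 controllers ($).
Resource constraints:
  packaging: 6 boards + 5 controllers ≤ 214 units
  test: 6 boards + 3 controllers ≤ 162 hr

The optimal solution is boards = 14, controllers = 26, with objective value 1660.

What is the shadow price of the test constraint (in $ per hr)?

Both packaging and test are binding at x*.
The binding rows give the dual system: 6·y_packaging + 6·y_test = 48 and 5·y_packaging + 3·y_test = 38.
This yields shadow prices y_packaging = 7, y_test = 1.
Shadow price of test = 1.

1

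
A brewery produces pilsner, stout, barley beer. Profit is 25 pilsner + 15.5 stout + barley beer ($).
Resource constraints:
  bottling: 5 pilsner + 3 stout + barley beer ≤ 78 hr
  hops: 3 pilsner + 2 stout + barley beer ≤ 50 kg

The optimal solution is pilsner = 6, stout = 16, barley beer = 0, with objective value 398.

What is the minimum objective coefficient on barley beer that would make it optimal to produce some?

Check each constraint at x*: bottling 78/78 (tight); hops 50/50 (tight).
Dual feasibility on the basic columns requires 5·y_bottling + 3·y_hops = 25, 3·y_bottling + 2·y_hops = 15.5.
This yields shadow prices y_bottling = 3.5, y_hops = 2.5.
barley beer enters the basis when its profit ≥ yᵀa₃ = 3.5·1 + 2.5·1 = 6.

6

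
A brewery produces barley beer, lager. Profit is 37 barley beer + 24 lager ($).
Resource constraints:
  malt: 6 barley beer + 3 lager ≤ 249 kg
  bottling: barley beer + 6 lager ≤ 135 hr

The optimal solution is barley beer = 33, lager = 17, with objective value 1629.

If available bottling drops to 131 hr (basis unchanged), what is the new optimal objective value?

Check each constraint at x*: malt 249/249 (tight); bottling 135/135 (tight).
Dual feasibility on the basic columns requires 6·y_malt + 1·y_bottling = 37, 3·y_malt + 6·y_bottling = 24.
Solving: y_malt = 6, y_bottling = 1.
Δz = y_bottling·Δb = 1 × (-4) = -4, so new z* = 1629 − 4 = 1625.

1625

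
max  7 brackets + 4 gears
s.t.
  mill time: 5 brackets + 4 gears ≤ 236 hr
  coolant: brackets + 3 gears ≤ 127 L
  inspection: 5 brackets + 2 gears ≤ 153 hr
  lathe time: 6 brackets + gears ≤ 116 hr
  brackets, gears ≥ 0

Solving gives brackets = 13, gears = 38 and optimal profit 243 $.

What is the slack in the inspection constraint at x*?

12

inspection used = 5·13 + 2·38 = 141; slack = 153 − 141 = 12.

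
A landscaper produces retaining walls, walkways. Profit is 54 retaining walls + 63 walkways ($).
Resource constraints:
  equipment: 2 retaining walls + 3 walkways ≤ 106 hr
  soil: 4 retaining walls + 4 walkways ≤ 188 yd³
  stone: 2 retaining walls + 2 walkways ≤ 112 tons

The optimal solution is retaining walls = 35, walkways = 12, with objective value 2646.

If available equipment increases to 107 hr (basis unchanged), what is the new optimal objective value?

2655

At the optimum: equipment uses 106 of 106 (binding); soil uses 188 of 188 (binding); stone uses 94 of 112 (slack = 18).
Since stone is not tight, its dual is 0.
The binding rows give the dual system: 2·y_equipment + 4·y_soil = 54 and 3·y_equipment + 4·y_soil = 63.
Solving: y_equipment = 9, y_soil = 9.
Δz = y_equipment·Δb = 9 × (1) = 9, so new z* = 2646 + 9 = 2655.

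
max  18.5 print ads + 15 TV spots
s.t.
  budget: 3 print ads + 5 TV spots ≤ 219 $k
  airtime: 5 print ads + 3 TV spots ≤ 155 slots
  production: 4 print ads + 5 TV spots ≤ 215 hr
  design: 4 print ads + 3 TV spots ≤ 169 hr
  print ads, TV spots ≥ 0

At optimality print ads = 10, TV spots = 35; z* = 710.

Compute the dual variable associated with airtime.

2.5

At the optimum: budget uses 205 of 219 (slack = 14); airtime uses 155 of 155 (binding); production uses 215 of 215 (binding); design uses 145 of 169 (slack = 24).
Since budget, design are not tight, their duals are 0.
From A_Bᵀ y = c: 5·y_airtime + 4·y_production = 18.5; 3·y_airtime + 5·y_production = 15.
This yields shadow prices y_airtime = 2.5, y_production = 1.5.
Shadow price of airtime = 2.5.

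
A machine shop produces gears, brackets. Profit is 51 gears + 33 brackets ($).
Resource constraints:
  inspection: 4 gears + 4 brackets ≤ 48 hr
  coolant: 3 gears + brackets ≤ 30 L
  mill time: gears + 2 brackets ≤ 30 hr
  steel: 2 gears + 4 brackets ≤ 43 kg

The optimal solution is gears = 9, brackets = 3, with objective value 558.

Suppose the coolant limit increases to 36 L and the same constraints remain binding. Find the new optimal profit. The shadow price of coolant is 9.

Δb = 6, so new z* = 558 + (9)·(6) = 558 + 54 = 612.

612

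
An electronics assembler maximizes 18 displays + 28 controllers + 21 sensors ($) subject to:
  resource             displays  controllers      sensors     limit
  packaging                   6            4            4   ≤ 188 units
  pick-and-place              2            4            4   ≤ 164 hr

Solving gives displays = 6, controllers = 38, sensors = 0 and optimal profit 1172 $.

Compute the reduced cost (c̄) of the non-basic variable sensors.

-7

Both packaging and pick-and-place are binding at x*.
The binding rows give the dual system: 6·y_packaging + 2·y_pick-and-place = 18 and 4·y_packaging + 4·y_pick-and-place = 28.
→ y_packaging = 1 and y_pick-and-place = 6.
Reduced cost of sensors: c₃ − yᵀa₃ = 21 − (1·4 + 6·4) = 21 − 28 = -7.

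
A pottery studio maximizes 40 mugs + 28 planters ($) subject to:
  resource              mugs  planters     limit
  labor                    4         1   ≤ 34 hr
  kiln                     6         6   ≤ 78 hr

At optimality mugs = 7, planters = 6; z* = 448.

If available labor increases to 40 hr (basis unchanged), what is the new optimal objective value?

472

Both labor and kiln are binding at x*.
From A_Bᵀ y = c: 4·y_labor + 6·y_kiln = 40; 1·y_labor + 6·y_kiln = 28.
→ y_labor = 4 and y_kiln = 4.
Δz = y_labor·Δb = 4 × (6) = 24, so new z* = 448 + 24 = 472.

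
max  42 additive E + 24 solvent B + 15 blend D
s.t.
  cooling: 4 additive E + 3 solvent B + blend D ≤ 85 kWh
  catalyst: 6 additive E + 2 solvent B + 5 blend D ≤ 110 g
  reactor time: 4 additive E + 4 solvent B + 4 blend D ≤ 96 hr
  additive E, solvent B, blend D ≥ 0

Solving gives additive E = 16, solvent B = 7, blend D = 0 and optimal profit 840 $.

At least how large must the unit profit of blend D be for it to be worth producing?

Binding: cooling and catalyst. Non-binding: reactor time (4 unused).
Since reactor time is not tight, its dual is 0.
Dual feasibility on the basic columns requires 4·y_cooling + 6·y_catalyst = 42, 3·y_cooling + 2·y_catalyst = 24.
Solving: y_cooling = 6, y_catalyst = 3.
blend D enters the basis when its profit ≥ yᵀa₃ = 6·1 + 3·5 = 21.

21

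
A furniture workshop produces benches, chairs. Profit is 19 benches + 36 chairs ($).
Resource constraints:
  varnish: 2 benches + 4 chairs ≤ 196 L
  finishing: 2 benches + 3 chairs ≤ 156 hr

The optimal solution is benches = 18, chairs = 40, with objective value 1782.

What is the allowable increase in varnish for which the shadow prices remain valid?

Binding constraints: varnish, finishing. The basis is B = [[2,4],[2,3]] with det -2.
Per unit increase in varnish, x* moves by d = (-1.5, 1).
The basis stays optimal until benches reaches 0; allowable increase = 12 L.

12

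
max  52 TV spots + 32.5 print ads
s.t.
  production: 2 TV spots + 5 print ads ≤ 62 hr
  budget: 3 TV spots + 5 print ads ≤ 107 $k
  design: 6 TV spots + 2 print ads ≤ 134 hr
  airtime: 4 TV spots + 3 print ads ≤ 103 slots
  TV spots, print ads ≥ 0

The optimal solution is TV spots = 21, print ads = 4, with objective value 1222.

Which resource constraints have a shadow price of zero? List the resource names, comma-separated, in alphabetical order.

production: 62/62 (binding)
budget: 83/107 (slack 24)
design: 134/134 (binding)
airtime: 96/103 (slack 7)
By complementary slackness, a constraint with positive slack has shadow price 0 → airtime, budget.

airtime, budget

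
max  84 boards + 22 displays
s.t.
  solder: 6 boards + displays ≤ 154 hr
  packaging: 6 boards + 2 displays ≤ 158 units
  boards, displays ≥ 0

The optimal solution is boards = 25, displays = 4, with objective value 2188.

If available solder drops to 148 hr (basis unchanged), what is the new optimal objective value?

2152

At the optimum: solder uses 154 of 154 (binding); packaging uses 158 of 158 (binding).
The binding rows give the dual system: 6·y_solder + 6·y_packaging = 84 and 1·y_solder + 2·y_packaging = 22.
→ y_solder = 6 and y_packaging = 8.
Δz = y_solder·Δb = 6 × (-6) = -36, so new z* = 2188 − 36 = 2152.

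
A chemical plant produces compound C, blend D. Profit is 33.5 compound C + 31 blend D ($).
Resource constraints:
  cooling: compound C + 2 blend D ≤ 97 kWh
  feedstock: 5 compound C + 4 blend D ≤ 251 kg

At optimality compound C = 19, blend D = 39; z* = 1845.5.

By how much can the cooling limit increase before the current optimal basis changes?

Binding constraints: cooling, feedstock. The basis is B = [[1,2],[5,4]] with det -6.
Per unit increase in cooling, x* moves by d = (-0.6667, 0.8333).
The basis stays optimal until compound C reaches 0; allowable increase = 28.5 kWh.

28.5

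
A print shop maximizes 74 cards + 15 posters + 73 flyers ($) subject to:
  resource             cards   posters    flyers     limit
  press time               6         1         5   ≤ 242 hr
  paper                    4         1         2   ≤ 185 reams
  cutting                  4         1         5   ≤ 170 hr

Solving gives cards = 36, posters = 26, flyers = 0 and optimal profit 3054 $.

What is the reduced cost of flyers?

Check each constraint at x*: press time 242/242 (tight); paper 170/185 (slack 15); cutting 170/170 (tight).
Slack constraints have shadow price 0 (complementary slackness).
Dual feasibility on the basic columns requires 6·y_press time + 4·y_cutting = 74, 1·y_press time + 1·y_cutting = 15.
This yields shadow prices y_press time = 7, y_cutting = 8.
Reduced cost of flyers: c₃ − yᵀa₃ = 73 − (7·5 + 8·5) = 73 − 75 = -2.

-2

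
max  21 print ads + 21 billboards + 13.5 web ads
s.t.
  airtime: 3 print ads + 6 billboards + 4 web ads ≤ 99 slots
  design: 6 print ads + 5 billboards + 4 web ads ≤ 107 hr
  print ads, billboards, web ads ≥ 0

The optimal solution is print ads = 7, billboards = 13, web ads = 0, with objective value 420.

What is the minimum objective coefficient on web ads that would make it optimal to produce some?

Check each constraint at x*: airtime 99/99 (tight); design 107/107 (tight).
Dual feasibility on the basic columns requires 3·y_airtime + 6·y_design = 21, 6·y_airtime + 5·y_design = 21.
This yields shadow prices y_airtime = 1, y_design = 3.
web ads enters the basis when its profit ≥ yᵀa₃ = 1·4 + 3·4 = 16.

16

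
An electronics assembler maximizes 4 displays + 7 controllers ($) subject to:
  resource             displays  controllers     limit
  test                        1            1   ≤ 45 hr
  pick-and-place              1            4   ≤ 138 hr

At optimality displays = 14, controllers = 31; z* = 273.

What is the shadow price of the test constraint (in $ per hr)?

At the optimum: test uses 45 of 45 (binding); pick-and-place uses 138 of 138 (binding).
The binding rows give the dual system: 1·y_test + 1·y_pick-and-place = 4 and 1·y_test + 4·y_pick-and-place = 7.
→ y_test = 3 and y_pick-and-place = 1.
Shadow price of test = 3.

3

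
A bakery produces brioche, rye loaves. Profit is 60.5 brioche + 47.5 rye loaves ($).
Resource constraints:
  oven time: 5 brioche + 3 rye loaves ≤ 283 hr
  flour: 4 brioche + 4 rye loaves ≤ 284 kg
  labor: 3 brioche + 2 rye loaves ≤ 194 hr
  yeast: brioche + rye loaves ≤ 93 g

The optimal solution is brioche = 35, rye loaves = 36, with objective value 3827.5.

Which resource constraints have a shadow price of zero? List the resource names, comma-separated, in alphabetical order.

oven time: 283/283 (binding)
flour: 284/284 (binding)
labor: 177/194 (slack 17)
yeast: 71/93 (slack 22)
By complementary slackness, a constraint with positive slack has shadow price 0 → labor, yeast.

labor, yeast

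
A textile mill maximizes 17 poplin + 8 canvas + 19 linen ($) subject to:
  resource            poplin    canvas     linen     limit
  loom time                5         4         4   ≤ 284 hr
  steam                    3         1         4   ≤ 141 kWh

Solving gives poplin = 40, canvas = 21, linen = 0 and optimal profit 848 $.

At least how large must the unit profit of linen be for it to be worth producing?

At the optimum: loom time uses 284 of 284 (binding); steam uses 141 of 141 (binding).
From A_Bᵀ y = c: 5·y_loom time + 3·y_steam = 17; 4·y_loom time + 1·y_steam = 8.
Solving: y_loom time = 1, y_steam = 4.
linen enters the basis when its profit ≥ yᵀa₃ = 1·4 + 4·4 = 20.

20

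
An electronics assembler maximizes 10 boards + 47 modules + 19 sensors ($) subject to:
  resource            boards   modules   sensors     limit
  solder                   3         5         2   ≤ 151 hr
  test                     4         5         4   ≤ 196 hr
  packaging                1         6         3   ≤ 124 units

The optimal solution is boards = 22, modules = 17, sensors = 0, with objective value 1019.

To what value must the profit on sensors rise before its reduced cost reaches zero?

Check each constraint at x*: solder 151/151 (tight); test 173/196 (slack 23); packaging 124/124 (tight).
Slack constraints have shadow price 0 (complementary slackness).
The binding rows give the dual system: 3·y_solder + 1·y_packaging = 10 and 5·y_solder + 6·y_packaging = 47.
Solving: y_solder = 1, y_packaging = 7.
sensors enters the basis when its profit ≥ yᵀa₃ = 1·2 + 7·3 = 23.

23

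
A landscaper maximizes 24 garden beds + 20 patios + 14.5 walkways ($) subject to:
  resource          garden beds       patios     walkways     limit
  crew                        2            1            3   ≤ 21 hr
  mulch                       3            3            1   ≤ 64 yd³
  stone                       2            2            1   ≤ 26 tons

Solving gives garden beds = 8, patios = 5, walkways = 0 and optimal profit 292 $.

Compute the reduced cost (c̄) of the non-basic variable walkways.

-5.5

Binding: crew and stone. Non-binding: mulch (25 unused).
Since mulch is not tight, its dual is 0.
The binding rows give the dual system: 2·y_crew + 2·y_stone = 24 and 1·y_crew + 2·y_stone = 20.
→ y_crew = 4 and y_stone = 8.
Reduced cost of walkways: c₃ − yᵀa₃ = 14.5 − (4·3 + 8·1) = 14.5 − 20 = -5.5.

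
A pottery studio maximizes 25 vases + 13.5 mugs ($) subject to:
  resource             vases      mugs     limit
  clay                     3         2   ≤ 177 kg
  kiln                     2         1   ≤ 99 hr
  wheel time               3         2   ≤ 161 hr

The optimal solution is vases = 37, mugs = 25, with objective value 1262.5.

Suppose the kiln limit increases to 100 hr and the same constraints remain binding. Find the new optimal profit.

1272

Check each constraint at x*: clay 161/177 (slack 16); kiln 99/99 (tight); wheel time 161/161 (tight).
Slack constraints have shadow price 0 (complementary slackness).
The binding rows give the dual system: 2·y_kiln + 3·y_wheel time = 25 and 1·y_kiln + 2·y_wheel time = 13.5.
→ y_kiln = 9.5 and y_wheel time = 2.
Δz = y_kiln·Δb = 9.5 × (1) = 9.5, so new z* = 1262.5 + 9.5 = 1272.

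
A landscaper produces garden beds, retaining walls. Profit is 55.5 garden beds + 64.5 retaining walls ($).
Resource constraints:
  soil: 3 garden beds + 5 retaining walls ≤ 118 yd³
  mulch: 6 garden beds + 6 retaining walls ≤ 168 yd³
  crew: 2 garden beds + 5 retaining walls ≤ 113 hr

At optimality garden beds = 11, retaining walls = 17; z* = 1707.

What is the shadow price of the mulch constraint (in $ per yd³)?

Check each constraint at x*: soil 118/118 (tight); mulch 168/168 (tight); crew 107/113 (slack 6).
Since crew is not tight, its dual is 0.
From A_Bᵀ y = c: 3·y_soil + 6·y_mulch = 55.5; 5·y_soil + 6·y_mulch = 64.5.
Solving: y_soil = 4.5, y_mulch = 7.
Shadow price of mulch = 7.

7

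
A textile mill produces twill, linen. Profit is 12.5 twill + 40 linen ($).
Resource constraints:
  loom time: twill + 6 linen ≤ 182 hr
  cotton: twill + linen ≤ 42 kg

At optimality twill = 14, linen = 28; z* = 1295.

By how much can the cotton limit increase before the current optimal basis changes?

140

Binding constraints: loom time, cotton. The basis is B = [[1,6],[1,1]] with det -5.
Per unit increase in cotton, x* moves by d = (1.2, -0.2).
The basis stays optimal until linen reaches 0; allowable increase = 140 kg.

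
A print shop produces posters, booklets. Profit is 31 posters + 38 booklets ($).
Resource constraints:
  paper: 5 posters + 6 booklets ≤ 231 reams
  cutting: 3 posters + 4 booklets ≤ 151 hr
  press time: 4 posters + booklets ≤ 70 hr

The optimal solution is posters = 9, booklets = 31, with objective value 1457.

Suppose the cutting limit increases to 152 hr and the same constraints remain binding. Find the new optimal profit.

1459

Binding: paper and cutting. Non-binding: press time (3 unused).
Slack constraints have shadow price 0 (complementary slackness).
Dual feasibility on the basic columns requires 5·y_paper + 3·y_cutting = 31, 6·y_paper + 4·y_cutting = 38.
Solving: y_paper = 5, y_cutting = 2.
Δz = y_cutting·Δb = 2 × (1) = 2, so new z* = 1457 + 2 = 1459.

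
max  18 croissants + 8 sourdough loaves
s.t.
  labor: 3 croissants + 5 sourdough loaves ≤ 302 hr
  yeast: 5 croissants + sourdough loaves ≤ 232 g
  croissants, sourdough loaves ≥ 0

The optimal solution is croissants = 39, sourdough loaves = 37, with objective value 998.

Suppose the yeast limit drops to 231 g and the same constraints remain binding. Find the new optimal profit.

Both labor and yeast are binding at x*.
From A_Bᵀ y = c: 3·y_labor + 5·y_yeast = 18; 5·y_labor + 1·y_yeast = 8.
→ y_labor = 1 and y_yeast = 3.
Δz = y_yeast·Δb = 3 × (-1) = -3, so new z* = 998 − 3 = 995.

995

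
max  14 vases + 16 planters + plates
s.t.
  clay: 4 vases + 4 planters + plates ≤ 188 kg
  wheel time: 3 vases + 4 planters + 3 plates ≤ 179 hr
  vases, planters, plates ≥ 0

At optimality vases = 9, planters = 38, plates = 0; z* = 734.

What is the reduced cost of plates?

-7

At the optimum: clay uses 188 of 188 (binding); wheel time uses 179 of 179 (binding).
Dual feasibility on the basic columns requires 4·y_clay + 3·y_wheel time = 14, 4·y_clay + 4·y_wheel time = 16.
This yields shadow prices y_clay = 2, y_wheel time = 2.
Reduced cost of plates: c₃ − yᵀa₃ = 1 − (2·1 + 2·3) = 1 − 8 = -7.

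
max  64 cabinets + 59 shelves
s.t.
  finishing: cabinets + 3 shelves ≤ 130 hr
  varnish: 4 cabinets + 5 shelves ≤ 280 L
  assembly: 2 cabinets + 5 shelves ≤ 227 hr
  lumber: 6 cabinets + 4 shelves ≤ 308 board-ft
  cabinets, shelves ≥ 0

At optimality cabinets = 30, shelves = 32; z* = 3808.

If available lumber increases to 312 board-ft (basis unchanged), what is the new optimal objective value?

3832

At the optimum: finishing uses 126 of 130 (slack = 4); varnish uses 280 of 280 (binding); assembly uses 220 of 227 (slack = 7); lumber uses 308 of 308 (binding).
Since finishing, assembly are not tight, their duals are 0.
Dual feasibility on the basic columns requires 4·y_varnish + 6·y_lumber = 64, 5·y_varnish + 4·y_lumber = 59.
→ y_varnish = 7 and y_lumber = 6.
Δz = y_lumber·Δb = 6 × (4) = 24, so new z* = 3808 + 24 = 3832.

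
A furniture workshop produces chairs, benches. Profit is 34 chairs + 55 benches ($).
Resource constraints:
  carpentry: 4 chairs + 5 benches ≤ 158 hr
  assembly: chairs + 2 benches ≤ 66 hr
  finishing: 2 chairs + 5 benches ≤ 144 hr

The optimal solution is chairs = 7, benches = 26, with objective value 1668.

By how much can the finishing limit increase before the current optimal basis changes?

14

Binding constraints: carpentry, finishing. The basis is B = [[4,5],[2,5]] with det 10.
Per unit increase in finishing, x* moves by d = (-0.5, 0.4).
The basis stays optimal until chairs reaches 0; allowable increase = 14 hr.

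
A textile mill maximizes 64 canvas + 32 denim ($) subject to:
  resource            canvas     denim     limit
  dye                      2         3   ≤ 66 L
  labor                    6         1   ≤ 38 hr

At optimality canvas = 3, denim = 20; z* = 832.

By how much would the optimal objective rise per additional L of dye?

Check each constraint at x*: dye 66/66 (tight); labor 38/38 (tight).
From A_Bᵀ y = c: 2·y_dye + 6·y_labor = 64; 3·y_dye + 1·y_labor = 32.
→ y_dye = 8 and y_labor = 8.
Shadow price of dye = 8.

8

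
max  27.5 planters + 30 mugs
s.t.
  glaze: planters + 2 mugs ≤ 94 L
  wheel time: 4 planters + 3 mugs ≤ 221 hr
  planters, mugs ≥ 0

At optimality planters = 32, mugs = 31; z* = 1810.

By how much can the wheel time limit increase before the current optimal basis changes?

155

Binding constraints: glaze, wheel time. The basis is B = [[1,2],[4,3]] with det -5.
Per unit increase in wheel time, x* moves by d = (0.4, -0.2).
The basis stays optimal until mugs reaches 0; allowable increase = 155 hr.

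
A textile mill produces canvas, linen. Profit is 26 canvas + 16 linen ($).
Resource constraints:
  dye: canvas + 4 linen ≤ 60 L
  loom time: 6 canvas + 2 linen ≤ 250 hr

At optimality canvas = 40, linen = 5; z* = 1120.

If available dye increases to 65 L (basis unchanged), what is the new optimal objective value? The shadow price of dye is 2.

Δb = 5, so new z* = 1120 + (2)·(5) = 1120 + 10 = 1130.

1130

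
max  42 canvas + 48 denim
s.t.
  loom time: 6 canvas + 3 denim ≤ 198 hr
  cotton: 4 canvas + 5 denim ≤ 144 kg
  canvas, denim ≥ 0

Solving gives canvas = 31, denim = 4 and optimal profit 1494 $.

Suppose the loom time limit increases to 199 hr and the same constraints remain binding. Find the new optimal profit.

At the optimum: loom time uses 198 of 198 (binding); cotton uses 144 of 144 (binding).
The binding rows give the dual system: 6·y_loom time + 4·y_cotton = 42 and 3·y_loom time + 5·y_cotton = 48.
Solving: y_loom time = 1, y_cotton = 9.
Δz = y_loom time·Δb = 1 × (1) = 1, so new z* = 1494 + 1 = 1495.

1495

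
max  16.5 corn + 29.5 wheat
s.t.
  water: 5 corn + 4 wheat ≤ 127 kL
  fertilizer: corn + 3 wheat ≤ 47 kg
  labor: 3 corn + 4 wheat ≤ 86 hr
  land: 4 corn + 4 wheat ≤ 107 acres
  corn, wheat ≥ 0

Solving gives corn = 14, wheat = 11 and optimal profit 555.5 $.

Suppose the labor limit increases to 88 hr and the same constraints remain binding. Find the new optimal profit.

563.5

Check each constraint at x*: water 114/127 (slack 13); fertilizer 47/47 (tight); labor 86/86 (tight); land 100/107 (slack 7).
Slack constraints have shadow price 0 (complementary slackness).
Dual feasibility on the basic columns requires 1·y_fertilizer + 3·y_labor = 16.5, 3·y_fertilizer + 4·y_labor = 29.5.
→ y_fertilizer = 4.5 and y_labor = 4.
Δz = y_labor·Δb = 4 × (2) = 8, so new z* = 555.5 + 8 = 563.5.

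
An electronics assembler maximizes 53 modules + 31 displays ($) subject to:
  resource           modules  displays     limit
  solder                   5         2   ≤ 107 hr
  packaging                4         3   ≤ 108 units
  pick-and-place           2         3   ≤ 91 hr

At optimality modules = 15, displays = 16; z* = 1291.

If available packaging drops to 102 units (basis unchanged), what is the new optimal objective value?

1249

At the optimum: solder uses 107 of 107 (binding); packaging uses 108 of 108 (binding); pick-and-place uses 78 of 91 (slack = 13).
Since pick-and-place is not tight, its dual is 0.
Dual feasibility on the basic columns requires 5·y_solder + 4·y_packaging = 53, 2·y_solder + 3·y_packaging = 31.
Solving: y_solder = 5, y_packaging = 7.
Δz = y_packaging·Δb = 7 × (-6) = -42, so new z* = 1291 − 42 = 1249.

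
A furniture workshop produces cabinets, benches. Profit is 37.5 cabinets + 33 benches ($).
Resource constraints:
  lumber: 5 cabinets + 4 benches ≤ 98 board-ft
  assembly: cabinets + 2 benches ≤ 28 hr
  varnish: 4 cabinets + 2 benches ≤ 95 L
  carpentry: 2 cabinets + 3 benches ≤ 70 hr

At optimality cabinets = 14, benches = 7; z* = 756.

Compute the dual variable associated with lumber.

At the optimum: lumber uses 98 of 98 (binding); assembly uses 28 of 28 (binding); varnish uses 70 of 95 (slack = 25); carpentry uses 49 of 70 (slack = 21).
Slack constraints have shadow price 0 (complementary slackness).
The binding rows give the dual system: 5·y_lumber + 1·y_assembly = 37.5 and 4·y_lumber + 2·y_assembly = 33.
Solving: y_lumber = 7, y_assembly = 2.5.
Shadow price of lumber = 7.

7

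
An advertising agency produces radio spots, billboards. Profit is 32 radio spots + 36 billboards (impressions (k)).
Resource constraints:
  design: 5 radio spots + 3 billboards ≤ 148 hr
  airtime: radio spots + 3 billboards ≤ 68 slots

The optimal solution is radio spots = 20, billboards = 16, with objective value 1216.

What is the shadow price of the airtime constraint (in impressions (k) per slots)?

7

Check each constraint at x*: design 148/148 (tight); airtime 68/68 (tight).
Dual feasibility on the basic columns requires 5·y_design + 1·y_airtime = 32, 3·y_design + 3·y_airtime = 36.
→ y_design = 5 and y_airtime = 7.
Shadow price of airtime = 7.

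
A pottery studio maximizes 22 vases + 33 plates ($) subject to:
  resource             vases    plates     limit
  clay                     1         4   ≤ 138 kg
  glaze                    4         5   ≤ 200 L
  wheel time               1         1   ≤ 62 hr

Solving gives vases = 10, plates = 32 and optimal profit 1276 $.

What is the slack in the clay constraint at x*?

0

clay used = 1·10 + 4·32 = 138; slack = 138 − 138 = 0.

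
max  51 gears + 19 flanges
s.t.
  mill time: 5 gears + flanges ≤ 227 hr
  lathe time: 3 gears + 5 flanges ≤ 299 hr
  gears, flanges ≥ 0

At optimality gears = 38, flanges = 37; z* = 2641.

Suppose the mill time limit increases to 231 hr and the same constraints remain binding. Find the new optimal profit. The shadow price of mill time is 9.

2677

Δb = 4, so new z* = 2641 + (9)·(4) = 2641 + 36 = 2677.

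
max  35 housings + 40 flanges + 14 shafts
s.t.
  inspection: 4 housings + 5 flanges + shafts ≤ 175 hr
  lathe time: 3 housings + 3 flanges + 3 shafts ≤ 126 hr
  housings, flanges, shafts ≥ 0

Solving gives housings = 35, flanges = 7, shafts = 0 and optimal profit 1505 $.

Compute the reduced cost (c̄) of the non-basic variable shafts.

Both inspection and lathe time are binding at x*.
From A_Bᵀ y = c: 4·y_inspection + 3·y_lathe time = 35; 5·y_inspection + 3·y_lathe time = 40.
→ y_inspection = 5 and y_lathe time = 5.
Reduced cost of shafts: c₃ − yᵀa₃ = 14 − (5·1 + 5·3) = 14 − 20 = -6.

-6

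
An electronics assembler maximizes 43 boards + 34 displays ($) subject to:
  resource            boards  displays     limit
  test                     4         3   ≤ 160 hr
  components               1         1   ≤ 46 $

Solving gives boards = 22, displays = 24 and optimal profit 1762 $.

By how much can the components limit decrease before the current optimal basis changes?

6

Binding constraints: test, components. The basis is B = [[4,3],[1,1]] with det 1.
Per unit decrease in components, x* moves by d = (3, -4).
The basis stays optimal until displays reaches 0; allowable decrease = 6 $.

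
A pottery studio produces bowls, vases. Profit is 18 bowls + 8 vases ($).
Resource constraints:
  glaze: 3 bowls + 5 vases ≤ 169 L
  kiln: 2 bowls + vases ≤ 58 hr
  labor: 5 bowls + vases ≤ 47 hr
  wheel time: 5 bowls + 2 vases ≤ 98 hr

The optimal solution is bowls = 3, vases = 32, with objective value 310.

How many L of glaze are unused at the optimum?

0

glaze used = 3·3 + 5·32 = 169; slack = 169 − 169 = 0.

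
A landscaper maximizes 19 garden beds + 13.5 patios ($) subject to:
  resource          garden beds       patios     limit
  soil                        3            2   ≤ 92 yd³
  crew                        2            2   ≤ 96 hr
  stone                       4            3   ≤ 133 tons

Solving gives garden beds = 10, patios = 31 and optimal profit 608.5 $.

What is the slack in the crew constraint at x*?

14

crew used = 2·10 + 2·31 = 82; slack = 96 − 82 = 14.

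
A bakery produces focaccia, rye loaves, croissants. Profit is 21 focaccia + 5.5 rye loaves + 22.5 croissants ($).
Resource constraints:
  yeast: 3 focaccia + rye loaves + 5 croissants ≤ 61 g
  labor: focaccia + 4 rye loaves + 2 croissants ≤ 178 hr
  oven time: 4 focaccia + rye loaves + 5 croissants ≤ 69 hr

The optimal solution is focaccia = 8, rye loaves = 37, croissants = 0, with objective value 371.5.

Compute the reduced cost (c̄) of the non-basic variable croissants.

-5

Check each constraint at x*: yeast 61/61 (tight); labor 156/178 (slack 22); oven time 69/69 (tight).
Slack constraints have shadow price 0 (complementary slackness).
From A_Bᵀ y = c: 3·y_yeast + 4·y_oven time = 21; 1·y_yeast + 1·y_oven time = 5.5.
→ y_yeast = 1 and y_oven time = 4.5.
Reduced cost of croissants: c₃ − yᵀa₃ = 22.5 − (1·5 + 4.5·5) = 22.5 − 27.5 = -5.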